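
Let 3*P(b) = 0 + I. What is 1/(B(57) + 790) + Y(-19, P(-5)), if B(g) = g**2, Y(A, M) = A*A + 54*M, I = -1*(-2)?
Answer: 1603484/4039 ≈ 397.00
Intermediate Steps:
I = 2
P(b) = 2/3 (P(b) = (0 + 2)/3 = (1/3)*2 = 2/3)
Y(A, M) = A**2 + 54*M
1/(B(57) + 790) + Y(-19, P(-5)) = 1/(57**2 + 790) + ((-19)**2 + 54*(2/3)) = 1/(3249 + 790) + (361 + 36) = 1/4039 + 397 = 1603484/4039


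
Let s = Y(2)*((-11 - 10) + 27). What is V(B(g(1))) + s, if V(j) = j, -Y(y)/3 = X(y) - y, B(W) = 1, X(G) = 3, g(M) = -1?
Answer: -17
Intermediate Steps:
Y(y) = -9 + 3*y (Y(y) = -3*(3 - y) = -9 + 3*y)
s = -18 (s = (-9 + 3*2)*((-11 - 10) + 27) = (-9 + 6)*(-21 + 27) = -3*6 = -18)
V(B(g(1))) + s = 1 - 18 = -17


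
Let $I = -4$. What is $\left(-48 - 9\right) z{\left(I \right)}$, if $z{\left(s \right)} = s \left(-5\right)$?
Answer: $-1140$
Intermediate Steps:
$z{\left(s \right)} = - 5 s$
$\left(-48 - 9\right) z{\left(I \right)} = \left(-48 - 9\right) \left(\left(-5\right) \left(-4\right)\right) = \left(-48 - 9\right) 20 = \left(-57\right) 20 = -1140$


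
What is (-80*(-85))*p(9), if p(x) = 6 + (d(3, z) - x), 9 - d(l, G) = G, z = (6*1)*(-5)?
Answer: 244800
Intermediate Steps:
z = -30 (z = 6*(-5) = -30)
d(l, G) = 9 - G
p(x) = 45 - x (p(x) = 6 + ((9 - 1*(-30)) - x) = 6 + ((9 + 30) - x) = 6 + (39 - x) = 45 - x)
(-80*(-85))*p(9) = (-80*(-85))*(45 - 1*9) = 6800*(45 - 9) = 6800*36 = 244800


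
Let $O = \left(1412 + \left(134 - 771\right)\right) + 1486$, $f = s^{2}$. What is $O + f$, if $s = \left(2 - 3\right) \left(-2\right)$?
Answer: $2265$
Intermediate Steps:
$s = 2$ ($s = \left(-1\right) \left(-2\right) = 2$)
$f = 4$ ($f = 2^{2} = 4$)
$O = 2261$ ($O = \left(1412 + \left(134 - 771\right)\right) + 1486 = \left(1412 - 637\right) + 1486 = 775 + 1486 = 2261$)
$O + f = 2261 + 4 = 2265$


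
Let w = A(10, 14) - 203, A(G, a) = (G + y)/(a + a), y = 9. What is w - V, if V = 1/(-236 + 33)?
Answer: -164281/812 ≈ -202.32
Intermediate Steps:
V = -1/203 (V = 1/(-203) = -1/203 ≈ -0.0049261)
A(G, a) = (9 + G)/(2*a) (A(G, a) = (G + 9)/(a + a) = (9 + G)/((2*a)) = (9 + G)*(1/(2*a)) = (9 + G)/(2*a))
w = -5665/28 (w = (1/2)*(9 + 10)/14 - 203 = (1/2)*(1/14)*19 - 203 = 19/28 - 203 = -5665/28 ≈ -202.32)
w - V = -5665/28 - 1*(-1/203) = -5665/28 + 1/203 = -164281/812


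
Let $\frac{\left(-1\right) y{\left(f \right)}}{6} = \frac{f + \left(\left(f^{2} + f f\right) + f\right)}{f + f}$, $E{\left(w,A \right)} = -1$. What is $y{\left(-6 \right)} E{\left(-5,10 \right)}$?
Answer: $-30$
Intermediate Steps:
$y{\left(f \right)} = - \frac{3 \left(2 f + 2 f^{2}\right)}{f}$ ($y{\left(f \right)} = - 6 \frac{f + \left(\left(f^{2} + f f\right) + f\right)}{f + f} = - 6 \frac{f + \left(\left(f^{2} + f^{2}\right) + f\right)}{2 f} = - 6 \left(f + \left(2 f^{2} + f\right)\right) \frac{1}{2 f} = - 6 \left(f + \left(f + 2 f^{2}\right)\right) \frac{1}{2 f} = - 6 \left(2 f + 2 f^{2}\right) \frac{1}{2 f} = - 6 \frac{2 f + 2 f^{2}}{2 f} = - \frac{3 \left(2 f + 2 f^{2}\right)}{f}$)
$y{\left(-6 \right)} E{\left(-5,10 \right)} = \left(-6 - -36\right) \left(-1\right) = \left(-6 + 36\right) \left(-1\right) = 30 \left(-1\right) = -30$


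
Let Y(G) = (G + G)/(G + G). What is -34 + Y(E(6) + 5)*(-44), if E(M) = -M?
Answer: -78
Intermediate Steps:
Y(G) = 1 (Y(G) = (2*G)/((2*G)) = (2*G)*(1/(2*G)) = 1)
-34 + Y(E(6) + 5)*(-44) = -34 + 1*(-44) = -34 - 44 = -78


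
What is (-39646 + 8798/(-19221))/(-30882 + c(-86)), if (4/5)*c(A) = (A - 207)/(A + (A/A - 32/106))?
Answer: 4593604631792/3577620382301 ≈ 1.2840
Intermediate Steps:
c(A) = 5*(-207 + A)/(4*(37/53 + A)) (c(A) = 5*((A - 207)/(A + (A/A - 32/106)))/4 = 5*((-207 + A)/(A + (1 - 32*1/106)))/4 = 5*((-207 + A)/(A + (1 - 16/53)))/4 = 5*((-207 + A)/(A + 37/53))/4 = 5*((-207 + A)/(37/53 + A))/4 = 5*(-207 + A)/(4*(37/53 + A)))
(-39646 + 8798/(-19221))/(-30882 + c(-86)) = (-39646 + 8798/(-19221))/(-30882 + 265*(-207 - 86)/(4*(37 + 53*(-86)))) = (-39646 + 8798*(-1/19221))/(-30882 + (265/4)*(-293)/(37 - 4558)) = (-39646 - 8798/19221)/(-30882 + (265/4)*(-293)/(-4521)) = -762044564/(19221*(-30882 + (265/4)*(-1/4521)*(-293))) = -762044564/(19221*(-30882 + 77645/18084)) = -762044564/(19221*(-558392443/18084)) = -762044564/19221*(-18084/558392443) = 4593604631792/3577620382301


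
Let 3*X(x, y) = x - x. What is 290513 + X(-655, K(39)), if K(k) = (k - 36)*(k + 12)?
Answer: 290513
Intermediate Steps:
K(k) = (-36 + k)*(12 + k)
X(x, y) = 0 (X(x, y) = (x - x)/3 = (⅓)*0 = 0)
290513 + X(-655, K(39)) = 290513 + 0 = 290513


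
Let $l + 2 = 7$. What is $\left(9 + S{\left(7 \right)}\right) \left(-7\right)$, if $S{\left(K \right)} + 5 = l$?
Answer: $-63$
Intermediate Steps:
$l = 5$ ($l = -2 + 7 = 5$)
$S{\left(K \right)} = 0$ ($S{\left(K \right)} = -5 + 5 = 0$)
$\left(9 + S{\left(7 \right)}\right) \left(-7\right) = \left(9 + 0\right) \left(-7\right) = 9 \left(-7\right) = -63$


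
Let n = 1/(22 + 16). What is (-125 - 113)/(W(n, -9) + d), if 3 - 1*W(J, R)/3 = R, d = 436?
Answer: -119/236 ≈ -0.50424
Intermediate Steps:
n = 1/38 ≈ 0.026316
W(J, R) = 9 - 3*R
(-125 - 113)/(W(n, -9) + d) = (-125 - 113)/((9 - 3*(-9)) + 436) = -238/((9 + 27) + 436) = -238/(36 + 436) = -238/472 = -238*1/472 = -119/236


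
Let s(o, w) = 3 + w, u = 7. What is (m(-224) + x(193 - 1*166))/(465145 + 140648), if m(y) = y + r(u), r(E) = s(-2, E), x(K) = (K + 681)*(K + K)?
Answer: 38018/605793 ≈ 0.062757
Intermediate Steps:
x(K) = 2*K*(681 + K) (x(K) = (681 + K)*(2*K) = 2*K*(681 + K))
r(E) = 3 + E
m(y) = 10 + y (m(y) = y + (3 + 7) = y + 10 = 10 + y)
(m(-224) + x(193 - 1*166))/(465145 + 140648) = ((10 - 224) + 2*(193 - 1*166)*(681 + (193 - 1*166)))/(465145 + 140648) = (-214 + 2*(193 - 166)*(681 + (193 - 166)))/605793 = (-214 + 2*27*(681 + 27))*(1/605793) = (-214 + 2*27*708)*(1/605793) = (-214 + 38232)*(1/605793) = 38018*(1/605793) = 38018/605793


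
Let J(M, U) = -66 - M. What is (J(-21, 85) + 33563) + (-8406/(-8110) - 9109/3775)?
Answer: 102611980816/3061525 ≈ 33517.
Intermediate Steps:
(J(-21, 85) + 33563) + (-8406/(-8110) - 9109/3775) = ((-66 - 1*(-21)) + 33563) + (-8406/(-8110) - 9109/3775) = ((-66 + 21) + 33563) + (-8406*(-1/8110) - 9109*1/3775) = (-45 + 33563) + (4203/4055 - 9109/3775) = 33518 - 4214134/3061525 = 102611980816/3061525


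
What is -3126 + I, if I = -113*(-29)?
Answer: 151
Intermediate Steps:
I = 3277
-3126 + I = -3126 + 3277 = 151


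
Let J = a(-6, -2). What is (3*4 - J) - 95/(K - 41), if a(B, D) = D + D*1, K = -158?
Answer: 3279/199 ≈ 16.477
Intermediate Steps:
a(B, D) = 2*D (a(B, D) = D + D = 2*D)
J = -4 (J = 2*(-2) = -4)
(3*4 - J) - 95/(K - 41) = (3*4 - 1*(-4)) - 95/(-158 - 41) = (12 + 4) - 95/(-199) = 16 - 1/199*(-95) = 16 + 95/199 = 3279/199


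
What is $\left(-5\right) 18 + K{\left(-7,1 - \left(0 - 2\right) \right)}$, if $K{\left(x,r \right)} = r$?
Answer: $-87$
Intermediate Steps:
$\left(-5\right) 18 + K{\left(-7,1 - \left(0 - 2\right) \right)} = \left(-5\right) 18 + \left(1 - \left(0 - 2\right)\right) = -90 + \left(1 - -2\right) = -90 + \left(1 + 2\right) = -90 + 3 = -87$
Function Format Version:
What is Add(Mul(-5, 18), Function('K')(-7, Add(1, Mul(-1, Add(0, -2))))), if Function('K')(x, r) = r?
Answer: -87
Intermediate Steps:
Add(Mul(-5, 18), Function('K')(-7, Add(1, Mul(-1, Add(0, -2))))) = Add(Mul(-5, 18), Add(1, Mul(-1, Add(0, -2)))) = Add(-90, Add(1, Mul(-1, -2))) = Add(-90, Add(1, 2)) = Add(-90, 3) = -87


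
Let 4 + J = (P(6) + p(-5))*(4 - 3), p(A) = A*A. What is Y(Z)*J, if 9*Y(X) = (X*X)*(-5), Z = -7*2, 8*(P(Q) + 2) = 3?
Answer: -37975/18 ≈ -2109.7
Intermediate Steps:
P(Q) = -13/8 (P(Q) = -2 + (1/8)*3 = -2 + 3/8 = -13/8)
p(A) = A**2
Z = -14
J = 155/8 (J = -4 + (-13/8 + (-5)**2)*(4 - 3) = -4 + (-13/8 + 25)*1 = -4 + (187/8)*1 = -4 + 187/8 = 155/8 ≈ 19.375)
Y(X) = -5*X**2/9 (Y(X) = ((X*X)*(-5))/9 = (X**2*(-5))/9 = (-5*X**2)/9 = -5*X**2/9)
Y(Z)*J = -5/9*(-14)**2*(155/8) = -5/9*196*(155/8) = -980/9*155/8 = -37975/18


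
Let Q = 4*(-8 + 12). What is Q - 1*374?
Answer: -358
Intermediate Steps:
Q = 16 (Q = 4*4 = 16)
Q - 1*374 = 16 - 1*374 = 16 - 374 = -358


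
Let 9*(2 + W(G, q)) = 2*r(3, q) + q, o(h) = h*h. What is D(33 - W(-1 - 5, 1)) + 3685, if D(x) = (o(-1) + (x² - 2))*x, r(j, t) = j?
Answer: 31879529/729 ≈ 43731.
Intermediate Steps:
o(h) = h²
W(G, q) = -4/3 + q/9 (W(G, q) = -2 + (2*3 + q)/9 = -2 + (6 + q)/9 = -2 + (⅔ + q/9) = -4/3 + q/9)
D(x) = x*(-1 + x²) (D(x) = ((-1)² + (x² - 2))*x = (1 + (-2 + x²))*x = (-1 + x²)*x = x*(-1 + x²))
D(33 - W(-1 - 5, 1)) + 3685 = ((33 - (-4/3 + (⅑)*1))³ - (33 - (-4/3 + (⅑)*1))) + 3685 = ((33 - (-4/3 + ⅑))³ - (33 - (-4/3 + ⅑))) + 3685 = ((33 - 1*(-11/9))³ - (33 - 1*(-11/9))) + 3685 = ((33 + 11/9)³ - (33 + 11/9)) + 3685 = ((308/9)³ - 1*308/9) + 3685 = (29218112/729 - 308/9) + 3685 = 29193164/729 + 3685 = 31879529/729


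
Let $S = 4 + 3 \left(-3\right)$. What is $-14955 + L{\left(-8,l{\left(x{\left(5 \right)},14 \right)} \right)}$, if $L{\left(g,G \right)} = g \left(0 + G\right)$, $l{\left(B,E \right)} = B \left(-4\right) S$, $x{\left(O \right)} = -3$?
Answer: $-14475$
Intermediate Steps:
$S = -5$ ($S = 4 - 9 = -5$)
$l{\left(B,E \right)} = 20 B$ ($l{\left(B,E \right)} = B \left(-4\right) \left(-5\right) = - 4 B \left(-5\right) = 20 B$)
$L{\left(g,G \right)} = G g$ ($L{\left(g,G \right)} = g G = G g$)
$-14955 + L{\left(-8,l{\left(x{\left(5 \right)},14 \right)} \right)} = -14955 + 20 \left(-3\right) \left(-8\right) = -14955 - -480 = -14955 + 480 = -14475$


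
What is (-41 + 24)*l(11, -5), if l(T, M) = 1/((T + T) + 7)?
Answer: -17/29 ≈ -0.58621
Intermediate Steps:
l(T, M) = 1/(7 + 2*T) (l(T, M) = 1/(2*T + 7) = 1/(7 + 2*T))
(-41 + 24)*l(11, -5) = (-41 + 24)/(7 + 2*11) = -17/(7 + 22) = -17/29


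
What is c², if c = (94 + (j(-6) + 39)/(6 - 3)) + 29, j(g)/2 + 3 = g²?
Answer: 24964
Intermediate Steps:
j(g) = -6 + 2*g²
c = 158 (c = (94 + ((-6 + 2*(-6)²) + 39)/(6 - 3)) + 29 = (94 + ((-6 + 2*36) + 39)/3) + 29 = (94 + ((-6 + 72) + 39)*(⅓)) + 29 = (94 + (66 + 39)*(⅓)) + 29 = (94 + 105*(⅓)) + 29 = (94 + 35) + 29 = 129 + 29 = 158)
c² = 158² = 24964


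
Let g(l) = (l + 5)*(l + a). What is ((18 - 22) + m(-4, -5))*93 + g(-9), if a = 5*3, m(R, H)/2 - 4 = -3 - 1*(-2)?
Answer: 162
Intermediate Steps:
m(R, H) = 6 (m(R, H) = 8 + 2*(-3 - 1*(-2)) = 8 + 2*(-3 + 2) = 8 + 2*(-1) = 8 - 2 = 6)
a = 15
g(l) = (5 + l)*(15 + l) (g(l) = (l + 5)*(l + 15) = (5 + l)*(15 + l))
((18 - 22) + m(-4, -5))*93 + g(-9) = ((18 - 22) + 6)*93 + (75 + (-9)² + 20*(-9)) = (-4 + 6)*93 + (75 + 81 - 180) = 2*93 - 24 = 186 - 24 = 162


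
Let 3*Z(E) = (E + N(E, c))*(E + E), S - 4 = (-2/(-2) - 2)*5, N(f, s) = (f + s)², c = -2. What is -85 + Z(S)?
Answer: -271/3 ≈ -90.333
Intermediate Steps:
S = -1 (S = 4 + (-2/(-2) - 2)*5 = 4 + (-2*(-½) - 2)*5 = 4 + (1 - 2)*5 = 4 - 1*5 = 4 - 5 = -1)
Z(E) = 2*E*(E + (-2 + E)²)/3 (Z(E) = ((E + (E - 2)²)*(E + E))/3 = ((E + (-2 + E)²)*(2*E))/3 = (2*E*(E + (-2 + E)²))/3 = 2*E*(E + (-2 + E)²)/3)
-85 + Z(S) = -85 + (⅔)*(-1)*(-1 + (-2 - 1)²) = -85 + (⅔)*(-1)*(-1 + (-3)²) = -85 + (⅔)*(-1)*(-1 + 9) = -85 + (⅔)*(-1)*8 = -85 - 16/3 = -271/3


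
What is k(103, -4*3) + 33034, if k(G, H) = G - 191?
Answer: 32946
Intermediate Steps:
k(G, H) = -191 + G
k(103, -4*3) + 33034 = (-191 + 103) + 33034 = -88 + 33034 = 32946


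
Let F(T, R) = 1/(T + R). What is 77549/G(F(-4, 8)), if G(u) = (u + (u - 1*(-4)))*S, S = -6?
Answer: -77549/27 ≈ -2872.2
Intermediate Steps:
F(T, R) = 1/(R + T)
G(u) = -24 - 12*u (G(u) = (u + (u - 1*(-4)))*(-6) = (u + (u + 4))*(-6) = (u + (4 + u))*(-6) = (4 + 2*u)*(-6) = -24 - 12*u)
77549/G(F(-4, 8)) = 77549/(-24 - 12/(8 - 4)) = 77549/(-24 - 12/4) = 77549/(-24 - 12*¼) = 77549/(-24 - 3) = 77549/(-27) = 77549*(-1/27) = -77549/27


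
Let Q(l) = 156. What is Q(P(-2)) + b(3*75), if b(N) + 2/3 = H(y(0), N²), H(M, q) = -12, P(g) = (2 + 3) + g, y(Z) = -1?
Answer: 430/3 ≈ 143.33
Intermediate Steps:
P(g) = 5 + g
b(N) = -38/3 (b(N) = -⅔ - 12 = -38/3)
Q(P(-2)) + b(3*75) = 156 - 38/3 = 430/3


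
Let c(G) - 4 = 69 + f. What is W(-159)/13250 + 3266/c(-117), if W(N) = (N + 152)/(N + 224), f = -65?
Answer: 703210611/1722500 ≈ 408.25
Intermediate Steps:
W(N) = (152 + N)/(224 + N)
c(G) = 8 (c(G) = 4 + (69 - 65) = 4 + 4 = 8)
W(-159)/13250 + 3266/c(-117) = ((152 - 159)/(224 - 159))/13250 + 3266/8 = (-7/65)*(1/13250) + 3266*(⅛) = ((1/65)*(-7))*(1/13250) + 1633/4 = -7/65*1/13250 + 1633/4 = -7/861250 + 1633/4 = 703210611/1722500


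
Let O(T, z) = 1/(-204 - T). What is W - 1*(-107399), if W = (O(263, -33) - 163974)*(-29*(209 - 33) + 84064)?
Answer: -6046379671307/467 ≈ -1.2947e+10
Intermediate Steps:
W = -6046429826640/467 (W = (-1/(204 + 263) - 163974)*(-29*(209 - 33) + 84064) = (-1/467 - 163974)*(-29*176 + 84064) = (-1*1/467 - 163974)*(-5104 + 84064) = (-1/467 - 163974)*78960 = -76575859/467*78960 = -6046429826640/467 ≈ -1.2947e+10)
W - 1*(-107399) = -6046429826640/467 - 1*(-107399) = -6046429826640/467 + 107399 = -6046379671307/467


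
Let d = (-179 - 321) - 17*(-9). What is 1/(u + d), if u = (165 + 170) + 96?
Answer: 1/84 ≈ 0.011905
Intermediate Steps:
u = 431 (u = 335 + 96 = 431)
d = -347 (d = -500 + 153 = -347)
1/(u + d) = 1/(431 - 347) = 1/84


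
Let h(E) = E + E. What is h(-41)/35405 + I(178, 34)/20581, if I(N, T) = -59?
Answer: -3776537/728670305 ≈ -0.0051828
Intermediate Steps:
h(E) = 2*E
h(-41)/35405 + I(178, 34)/20581 = (2*(-41))/35405 - 59/20581 = -82*1/35405 - 59*1/20581 = -82/35405 - 59/20581 = -3776537/728670305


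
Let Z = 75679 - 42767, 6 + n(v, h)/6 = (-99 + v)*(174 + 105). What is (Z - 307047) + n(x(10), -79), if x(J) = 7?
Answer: -428179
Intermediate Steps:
n(v, h) = -165762 + 1674*v (n(v, h) = -36 + 6*((-99 + v)*(174 + 105)) = -36 + 6*((-99 + v)*279) = -36 + 6*(-27621 + 279*v) = -36 + (-165726 + 1674*v) = -165762 + 1674*v)
Z = 32912
(Z - 307047) + n(x(10), -79) = (32912 - 307047) + (-165762 + 1674*7) = -274135 + (-165762 + 11718) = -274135 - 154044 = -428179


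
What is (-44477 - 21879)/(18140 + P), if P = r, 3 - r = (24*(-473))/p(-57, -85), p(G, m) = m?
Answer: -5640260/1530803 ≈ -3.6845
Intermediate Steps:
r = -11097/85 (r = 3 - 24*(-473)/(-85) = 3 - (-11352)*(-1)/85 = 3 - 1*11352/85 = 3 - 11352/85 = -11097/85 ≈ -130.55)
P = -11097/85 ≈ -130.55
(-44477 - 21879)/(18140 + P) = (-44477 - 21879)/(18140 - 11097/85) = -66356/1530803/85 = -66356*85/1530803 = -5640260/1530803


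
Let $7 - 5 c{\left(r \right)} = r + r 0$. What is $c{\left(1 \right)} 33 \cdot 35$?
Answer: $1386$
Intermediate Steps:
$c{\left(r \right)} = \frac{7}{5} - \frac{r}{5}$ ($c{\left(r \right)} = \frac{7}{5} - \frac{r + r 0}{5} = \frac{7}{5} - \frac{r + 0}{5} = \frac{7}{5} - \frac{r}{5}$)
$c{\left(1 \right)} 33 \cdot 35 = \left(\frac{7}{5} - \frac{1}{5}\right) 33 \cdot 35 = \frac{6}{5} \cdot 33 \cdot 35 = \frac{198}{5} \cdot 35 = 1386$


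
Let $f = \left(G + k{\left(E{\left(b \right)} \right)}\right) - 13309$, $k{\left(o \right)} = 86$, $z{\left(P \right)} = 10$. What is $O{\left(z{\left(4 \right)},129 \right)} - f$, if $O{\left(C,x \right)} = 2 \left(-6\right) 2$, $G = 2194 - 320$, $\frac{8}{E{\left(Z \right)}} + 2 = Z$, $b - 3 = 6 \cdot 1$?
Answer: $11325$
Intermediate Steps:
$b = 9$ ($b = 3 + 6 \cdot 1 = 3 + 6 = 9$)
$E{\left(Z \right)} = \frac{8}{-2 + Z}$
$G = 1874$ ($G = 2194 - 320 = 1874$)
$O{\left(C,x \right)} = -24$ ($O{\left(C,x \right)} = \left(-12\right) 2 = -24$)
$f = -11349$ ($f = \left(1874 + 86\right) - 13309 = 1960 - 13309 = -11349$)
$O{\left(z{\left(4 \right)},129 \right)} - f = -24 - -11349 = -24 + 11349 = 11325$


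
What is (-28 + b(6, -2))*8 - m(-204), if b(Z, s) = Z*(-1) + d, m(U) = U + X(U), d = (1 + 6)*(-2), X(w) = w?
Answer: 24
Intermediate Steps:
d = -14 (d = 7*(-2) = -14)
m(U) = 2*U (m(U) = U + U = 2*U)
b(Z, s) = -14 - Z (b(Z, s) = Z*(-1) - 14 = -Z - 14 = -14 - Z)
(-28 + b(6, -2))*8 - m(-204) = (-28 + (-14 - 1*6))*8 - 2*(-204) = (-28 + (-14 - 6))*8 - 1*(-408) = (-28 - 20)*8 + 408 = -48*8 + 408 = -384 + 408 = 24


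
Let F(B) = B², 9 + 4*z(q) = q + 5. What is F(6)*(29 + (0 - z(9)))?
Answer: 999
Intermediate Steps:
z(q) = -1 + q/4 (z(q) = -9/4 + (q + 5)/4 = -9/4 + (5 + q)/4 = -9/4 + (5/4 + q/4) = -1 + q/4)
F(6)*(29 + (0 - z(9))) = 6²*(29 + (0 - (-1 + (¼)*9))) = 36*(29 + (0 - (-1 + 9/4))) = 36*(29 + (0 - 1*5/4)) = 36*(29 + (0 - 5/4)) = 36*(29 - 5/4) = 36*(111/4) = 999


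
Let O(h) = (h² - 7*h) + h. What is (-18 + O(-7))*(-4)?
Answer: -292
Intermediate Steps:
O(h) = h² - 6*h
(-18 + O(-7))*(-4) = (-18 - 7*(-6 - 7))*(-4) = (-18 - 7*(-13))*(-4) = (-18 + 91)*(-4) = 73*(-4) = -292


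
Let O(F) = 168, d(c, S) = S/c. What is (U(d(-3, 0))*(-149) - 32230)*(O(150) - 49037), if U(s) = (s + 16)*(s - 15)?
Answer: -172507570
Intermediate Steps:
U(s) = (-15 + s)*(16 + s) (U(s) = (16 + s)*(-15 + s) = (-15 + s)*(16 + s))
(U(d(-3, 0))*(-149) - 32230)*(O(150) - 49037) = ((-240 + 0/(-3) + (0/(-3))²)*(-149) - 32230)*(168 - 49037) = ((-240 + 0*(-⅓) + (0*(-⅓))²)*(-149) - 32230)*(-48869) = ((-240 + 0 + 0²)*(-149) - 32230)*(-48869) = ((-240 + 0 + 0)*(-149) - 32230)*(-48869) = (-240*(-149) - 32230)*(-48869) = (35760 - 32230)*(-48869) = 3530*(-48869) = -172507570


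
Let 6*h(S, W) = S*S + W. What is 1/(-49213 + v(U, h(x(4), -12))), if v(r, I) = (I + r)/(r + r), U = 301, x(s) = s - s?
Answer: -602/29625927 ≈ -2.0320e-5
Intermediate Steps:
x(s) = 0
h(S, W) = W/6 + S²/6 (h(S, W) = (S*S + W)/6 = (S² + W)/6 = (W + S²)/6 = W/6 + S²/6)
v(r, I) = (I + r)/(2*r) (v(r, I) = (I + r)/((2*r)) = (I + r)*(1/(2*r)) = (I + r)/(2*r))
1/(-49213 + v(U, h(x(4), -12))) = 1/(-49213 + (½)*(((⅙)*(-12) + (⅙)*0²) + 301)/301) = 1/(-49213 + (½)*(1/301)*((-2 + (⅙)*0) + 301)) = 1/(-49213 + (½)*(1/301)*((-2 + 0) + 301)) = 1/(-49213 + (½)*(1/301)*(-2 + 301)) = 1/(-49213 + (½)*(1/301)*299) = 1/(-49213 + 299/602) = 1/(-29625927/602) = -602/29625927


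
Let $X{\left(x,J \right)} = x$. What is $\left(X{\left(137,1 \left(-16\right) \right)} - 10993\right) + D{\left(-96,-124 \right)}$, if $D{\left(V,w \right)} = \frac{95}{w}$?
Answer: $- \frac{1346239}{124} \approx -10857.0$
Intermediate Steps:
$\left(X{\left(137,1 \left(-16\right) \right)} - 10993\right) + D{\left(-96,-124 \right)} = \left(137 - 10993\right) + \frac{95}{-124} = -10856 + 95 \left(- \frac{1}{124}\right) = -10856 - \frac{95}{124} = - \frac{1346239}{124}$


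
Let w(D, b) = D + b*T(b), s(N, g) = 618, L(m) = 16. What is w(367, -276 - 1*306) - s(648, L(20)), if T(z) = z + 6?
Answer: 334981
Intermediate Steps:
T(z) = 6 + z
w(D, b) = D + b*(6 + b)
w(367, -276 - 1*306) - s(648, L(20)) = (367 + (-276 - 1*306)*(6 + (-276 - 1*306))) - 1*618 = (367 + (-276 - 306)*(6 + (-276 - 306))) - 618 = (367 - 582*(6 - 582)) - 618 = (367 - 582*(-576)) - 618 = (367 + 335232) - 618 = 335599 - 618 = 334981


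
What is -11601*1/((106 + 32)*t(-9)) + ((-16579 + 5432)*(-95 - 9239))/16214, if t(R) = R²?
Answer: 64602176935/10068894 ≈ 6416.0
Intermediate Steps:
-11601*1/((106 + 32)*t(-9)) + ((-16579 + 5432)*(-95 - 9239))/16214 = -11601*1/(81*(106 + 32)) + ((-16579 + 5432)*(-95 - 9239))/16214 = -11601/(81*138) - 11147*(-9334)*(1/16214) = -11601/11178 + 104046098*(1/16214) = -11601*1/11178 + 52023049/8107 = -1289/1242 + 52023049/8107 = 64602176935/10068894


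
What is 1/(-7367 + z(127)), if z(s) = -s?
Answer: -1/7494 ≈ -0.00013344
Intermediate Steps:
1/(-7367 + z(127)) = 1/(-7367 - 1*127) = 1/(-7367 - 127) = 1/(-7494) = -1/7494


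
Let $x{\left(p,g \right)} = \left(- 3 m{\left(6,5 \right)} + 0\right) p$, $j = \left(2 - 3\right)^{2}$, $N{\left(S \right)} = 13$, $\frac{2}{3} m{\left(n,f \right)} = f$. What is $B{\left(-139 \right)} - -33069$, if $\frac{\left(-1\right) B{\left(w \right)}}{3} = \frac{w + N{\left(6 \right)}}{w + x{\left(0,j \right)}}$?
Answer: $\frac{4596213}{139} \approx 33066.0$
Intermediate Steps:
$m{\left(n,f \right)} = \frac{3 f}{2}$
$j = 1$ ($j = \left(-1\right)^{2} = 1$)
$x{\left(p,g \right)} = - \frac{45 p}{2}$ ($x{\left(p,g \right)} = \left(- 3 \cdot \frac{3}{2} \cdot 5 + 0\right) p = \left(\left(-3\right) \frac{15}{2} + 0\right) p = \left(- \frac{45}{2} + 0\right) p = - \frac{45 p}{2}$)
$B{\left(w \right)} = - \frac{3 \left(13 + w\right)}{w}$ ($B{\left(w \right)} = - 3 \frac{w + 13}{w - 0} = - 3 \frac{13 + w}{w + 0} = - 3 \frac{13 + w}{w} = - \frac{3 \left(13 + w\right)}{w}$)
$B{\left(-139 \right)} - -33069 = \left(-3 - \frac{39}{-139}\right) - -33069 = \left(-3 - - \frac{39}{139}\right) + 33069 = \left(-3 + \frac{39}{139}\right) + 33069 = - \frac{378}{139} + 33069 = \frac{4596213}{139}$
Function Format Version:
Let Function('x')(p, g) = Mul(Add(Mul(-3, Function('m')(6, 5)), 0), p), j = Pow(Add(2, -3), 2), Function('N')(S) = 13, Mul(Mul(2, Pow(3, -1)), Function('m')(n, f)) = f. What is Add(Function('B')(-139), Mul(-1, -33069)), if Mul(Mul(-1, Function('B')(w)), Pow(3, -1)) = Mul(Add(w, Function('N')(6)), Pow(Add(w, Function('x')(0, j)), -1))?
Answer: Rational(4596213, 139) ≈ 33066.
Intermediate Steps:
Function('m')(n, f) = Mul(Rational(3, 2), f)
j = 1 (j = Pow(-1, 2) = 1)
Function('x')(p, g) = Mul(Rational(-45, 2), p) (Function('x')(p, g) = Mul(Add(Mul(-3, Mul(Rational(3, 2), 5)), 0), p) = Mul(Add(Mul(-3, Rational(15, 2)), 0), p) = Mul(Add(Rational(-45, 2), 0), p) = Mul(Rational(-45, 2), p))
Function('B')(w) = Mul(-3, Pow(w, -1), Add(13, w)) (Function('B')(w) = Mul(-3, Mul(Add(w, 13), Pow(Add(w, Mul(Rational(-45, 2), 0)), -1))) = Mul(-3, Mul(Add(13, w), Pow(Add(w, 0), -1))) = Mul(-3, Mul(Add(13, w), Pow(w, -1))) = Mul(-3, Mul(Pow(w, -1), Add(13, w))) = Mul(-3, Pow(w, -1), Add(13, w)))
Add(Function('B')(-139), Mul(-1, -33069)) = Add(Add(-3, Mul(-39, Pow(-139, -1))), Mul(-1, -33069)) = Add(Add(-3, Mul(-39, Rational(-1, 139))), 33069) = Add(Add(-3, Rational(39, 139)), 33069) = Add(Rational(-378, 139), 33069) = Rational(4596213, 139)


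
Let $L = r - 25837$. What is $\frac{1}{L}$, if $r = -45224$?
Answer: $- \frac{1}{71061} \approx -1.4072 \cdot 10^{-5}$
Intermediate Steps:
$L = -71061$ ($L = -45224 - 25837 = -71061$)
$\frac{1}{L} = \frac{1}{-71061} = - \frac{1}{71061}$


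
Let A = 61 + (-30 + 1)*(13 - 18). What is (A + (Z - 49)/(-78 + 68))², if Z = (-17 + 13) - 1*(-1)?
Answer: 1115136/25 ≈ 44605.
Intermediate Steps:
Z = -3 (Z = -4 + 1 = -3)
A = 206 (A = 61 - 29*(-5) = 61 + 145 = 206)
(A + (Z - 49)/(-78 + 68))² = (206 + (-3 - 49)/(-78 + 68))² = (206 - 52/(-10))² = (206 - 52*(-⅒))² = (206 + 26/5)² = (1056/5)² = 1115136/25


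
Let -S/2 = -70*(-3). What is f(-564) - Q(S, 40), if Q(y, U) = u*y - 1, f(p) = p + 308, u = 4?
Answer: 1425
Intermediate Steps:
f(p) = 308 + p
S = -420 (S = -(-140)*(-3) = -2*210 = -420)
Q(y, U) = -1 + 4*y (Q(y, U) = 4*y - 1 = -1 + 4*y)
f(-564) - Q(S, 40) = (308 - 564) - (-1 + 4*(-420)) = -256 - (-1 - 1680) = -256 - 1*(-1681) = -256 + 1681 = 1425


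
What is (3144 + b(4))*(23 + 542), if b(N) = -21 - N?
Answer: 1762235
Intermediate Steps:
(3144 + b(4))*(23 + 542) = (3144 + (-21 - 1*4))*(23 + 542) = (3144 + (-21 - 4))*565 = (3144 - 25)*565 = 3119*565 = 1762235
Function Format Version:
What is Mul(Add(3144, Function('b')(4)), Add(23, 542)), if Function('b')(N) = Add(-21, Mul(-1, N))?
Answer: 1762235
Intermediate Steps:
Mul(Add(3144, Function('b')(4)), Add(23, 542)) = Mul(Add(3144, Add(-21, Mul(-1, 4))), Add(23, 542)) = Mul(Add(3144, Add(-21, -4)), 565) = Mul(Add(3144, -25), 565) = Mul(3119, 565) = 1762235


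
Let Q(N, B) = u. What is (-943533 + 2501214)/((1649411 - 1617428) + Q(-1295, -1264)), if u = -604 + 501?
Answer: 1557681/31880 ≈ 48.861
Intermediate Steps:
u = -103
Q(N, B) = -103
(-943533 + 2501214)/((1649411 - 1617428) + Q(-1295, -1264)) = (-943533 + 2501214)/((1649411 - 1617428) - 103) = 1557681/(31983 - 103) = 1557681/31880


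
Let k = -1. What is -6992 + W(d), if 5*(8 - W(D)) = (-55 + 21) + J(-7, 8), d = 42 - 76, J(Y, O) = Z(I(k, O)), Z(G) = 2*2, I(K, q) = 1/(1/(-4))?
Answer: -6978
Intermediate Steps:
I(K, q) = -4 (I(K, q) = 1/(-¼) = -4)
Z(G) = 4
J(Y, O) = 4
d = -34
W(D) = 14 (W(D) = 8 - ((-55 + 21) + 4)/5 = 8 - (-34 + 4)/5 = 8 - ⅕*(-30) = 8 + 6 = 14)
-6992 + W(d) = -6992 + 14 = -6978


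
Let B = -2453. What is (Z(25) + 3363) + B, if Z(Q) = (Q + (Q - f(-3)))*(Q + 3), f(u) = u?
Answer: 2394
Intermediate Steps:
Z(Q) = (3 + Q)*(3 + 2*Q) (Z(Q) = (Q + (Q - 1*(-3)))*(Q + 3) = (Q + (Q + 3))*(3 + Q) = (Q + (3 + Q))*(3 + Q) = (3 + 2*Q)*(3 + Q) = (3 + Q)*(3 + 2*Q))
(Z(25) + 3363) + B = ((9 + 2*25**2 + 9*25) + 3363) - 2453 = ((9 + 2*625 + 225) + 3363) - 2453 = ((9 + 1250 + 225) + 3363) - 2453 = (1484 + 3363) - 2453 = 4847 - 2453 = 2394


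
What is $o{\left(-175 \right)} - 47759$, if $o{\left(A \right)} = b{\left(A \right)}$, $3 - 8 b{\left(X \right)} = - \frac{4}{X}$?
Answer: $- \frac{66862079}{1400} \approx -47759.0$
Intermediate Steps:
$b{\left(X \right)} = \frac{3}{8} + \frac{1}{2 X}$ ($b{\left(X \right)} = \frac{3}{8} - \frac{\left(-4\right) \frac{1}{X}}{8} = \frac{3}{8} + \frac{1}{2 X}$)
$o{\left(A \right)} = \frac{4 + 3 A}{8 A}$
$o{\left(-175 \right)} - 47759 = \frac{4 + 3 \left(-175\right)}{8 \left(-175\right)} - 47759 = \frac{1}{8} \left(- \frac{1}{175}\right) \left(4 - 525\right) - 47759 = \frac{1}{8} \left(- \frac{1}{175}\right) \left(-521\right) - 47759 = \frac{521}{1400} - 47759 = - \frac{66862079}{1400}$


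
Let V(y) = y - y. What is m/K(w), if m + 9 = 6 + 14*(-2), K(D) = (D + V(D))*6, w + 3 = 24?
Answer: -31/126 ≈ -0.24603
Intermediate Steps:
w = 21 (w = -3 + 24 = 21)
V(y) = 0
K(D) = 6*D (K(D) = (D + 0)*6 = D*6 = 6*D)
m = -31 (m = -9 + (6 + 14*(-2)) = -9 + (6 - 28) = -9 - 22 = -31)
m/K(w) = -31/(6*21) = -31/126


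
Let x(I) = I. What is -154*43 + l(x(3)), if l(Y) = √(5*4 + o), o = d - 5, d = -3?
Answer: -6622 + 2*√3 ≈ -6618.5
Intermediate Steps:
o = -8 (o = -3 - 5 = -8)
l(Y) = 2*√3 (l(Y) = √(5*4 - 8) = √(20 - 8) = √12 = 2*√3)
-154*43 + l(x(3)) = -154*43 + 2*√3 = -6622 + 2*√3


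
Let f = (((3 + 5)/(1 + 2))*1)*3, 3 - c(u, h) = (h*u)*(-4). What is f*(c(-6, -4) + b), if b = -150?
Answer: -408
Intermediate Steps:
c(u, h) = 3 + 4*h*u (c(u, h) = 3 - h*u*(-4) = 3 - (-4)*h*u = 3 + 4*h*u)
f = 8 (f = ((8/3)*1)*3 = (8/3)*3 = 8)
f*(c(-6, -4) + b) = 8*((3 + 4*(-4)*(-6)) - 150) = 8*((3 + 96) - 150) = 8*(99 - 150) = 8*(-51) = -408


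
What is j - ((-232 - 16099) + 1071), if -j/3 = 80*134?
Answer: -16900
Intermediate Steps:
j = -32160 (j = -240*134 = -3*10720 = -32160)
j - ((-232 - 16099) + 1071) = -32160 - ((-232 - 16099) + 1071) = -32160 - (-16331 + 1071) = -32160 - 1*(-15260) = -32160 + 15260 = -16900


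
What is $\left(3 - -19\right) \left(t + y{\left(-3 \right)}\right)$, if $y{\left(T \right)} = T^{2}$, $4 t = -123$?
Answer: $- \frac{957}{2} \approx -478.5$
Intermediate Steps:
$t = - \frac{123}{4}$ ($t = \frac{1}{4} \left(-123\right) = - \frac{123}{4} \approx -30.75$)
$\left(3 - -19\right) \left(t + y{\left(-3 \right)}\right) = \left(3 - -19\right) \left(- \frac{123}{4} + \left(-3\right)^{2}\right) = \left(3 + 19\right) \left(- \frac{123}{4} + 9\right) = 22 \left(- \frac{87}{4}\right) = - \frac{957}{2}$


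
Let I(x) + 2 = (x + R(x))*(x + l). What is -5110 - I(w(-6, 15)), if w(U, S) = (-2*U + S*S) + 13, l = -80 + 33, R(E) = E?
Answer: -106608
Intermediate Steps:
l = -47
w(U, S) = 13 + S² - 2*U (w(U, S) = (-2*U + S²) + 13 = (S² - 2*U) + 13 = 13 + S² - 2*U)
I(x) = -2 + 2*x*(-47 + x) (I(x) = -2 + (x + x)*(x - 47) = -2 + (2*x)*(-47 + x) = -2 + 2*x*(-47 + x))
-5110 - I(w(-6, 15)) = -5110 - (-2 - 94*(13 + 15² - 2*(-6)) + 2*(13 + 15² - 2*(-6))²) = -5110 - (-2 - 94*(13 + 225 + 12) + 2*(13 + 225 + 12)²) = -5110 - (-2 - 94*250 + 2*250²) = -5110 - (-2 - 23500 + 2*62500) = -5110 - (-2 - 23500 + 125000) = -5110 - 1*101498 = -5110 - 101498 = -106608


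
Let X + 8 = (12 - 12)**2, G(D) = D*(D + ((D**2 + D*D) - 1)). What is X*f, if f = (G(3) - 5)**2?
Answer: -24200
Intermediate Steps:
G(D) = D*(-1 + D + 2*D**2) (G(D) = D*(D + ((D**2 + D**2) - 1)) = D*(D + (2*D**2 - 1)) = D*(D + (-1 + 2*D**2)) = D*(-1 + D + 2*D**2))
X = -8 (X = -8 + (12 - 12)**2 = -8 + 0**2 = -8 + 0 = -8)
f = 3025 (f = (3*(-1 + 3 + 2*3**2) - 5)**2 = (3*(-1 + 3 + 2*9) - 5)**2 = (3*(-1 + 3 + 18) - 5)**2 = (3*20 - 5)**2 = (60 - 5)**2 = 55**2 = 3025)
X*f = -8*3025 = -24200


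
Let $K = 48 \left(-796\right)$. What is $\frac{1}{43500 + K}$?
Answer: $\frac{1}{5292} \approx 0.00018896$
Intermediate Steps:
$K = -38208$
$\frac{1}{43500 + K} = \frac{1}{43500 - 38208} = \frac{1}{5292}$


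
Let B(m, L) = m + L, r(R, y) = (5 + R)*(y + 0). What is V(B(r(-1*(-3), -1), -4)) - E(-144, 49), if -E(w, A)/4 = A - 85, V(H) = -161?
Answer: -305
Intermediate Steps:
r(R, y) = y*(5 + R) (r(R, y) = (5 + R)*y = y*(5 + R))
B(m, L) = L + m
E(w, A) = 340 - 4*A (E(w, A) = -4*(A - 85) = -4*(-85 + A) = 340 - 4*A)
V(B(r(-1*(-3), -1), -4)) - E(-144, 49) = -161 - (340 - 4*49) = -161 - (340 - 196) = -161 - 1*144 = -161 - 144 = -305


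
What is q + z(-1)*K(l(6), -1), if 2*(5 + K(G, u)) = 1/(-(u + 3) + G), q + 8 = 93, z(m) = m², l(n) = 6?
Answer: 641/8 ≈ 80.125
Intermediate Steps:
q = 85 (q = -8 + 93 = 85)
K(G, u) = -5 + 1/(2*(-3 + G - u)) (K(G, u) = -5 + 1/(2*(-(u + 3) + G)) = -5 + 1/(2*(-(3 + u) + G)) = -5 + 1/(2*((-3 - u) + G)) = -5 + 1/(2*(-3 + G - u)))
q + z(-1)*K(l(6), -1) = 85 + (-1)²*((-31/2 - 5*(-1) + 5*6)/(3 - 1 - 1*6)) = 85 + 1*((-31/2 + 5 + 30)/(3 - 1 - 6)) = 85 + 1*((39/2)/(-4)) = 85 + 1*(-¼*39/2) = 85 + 1*(-39/8) = 85 - 39/8 = 641/8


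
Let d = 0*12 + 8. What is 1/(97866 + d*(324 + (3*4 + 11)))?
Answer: 1/100642 ≈ 9.9362e-6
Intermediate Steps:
d = 8 (d = 0 + 8 = 8)
1/(97866 + d*(324 + (3*4 + 11))) = 1/(97866 + 8*(324 + (3*4 + 11))) = 1/(97866 + 8*(324 + (12 + 11))) = 1/(97866 + 8*(324 + 23)) = 1/(97866 + 8*347) = 1/(97866 + 2776) = 1/100642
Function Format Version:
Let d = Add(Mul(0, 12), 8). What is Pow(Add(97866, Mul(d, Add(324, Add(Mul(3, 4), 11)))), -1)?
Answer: Rational(1, 100642) ≈ 9.9362e-6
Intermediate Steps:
d = 8 (d = Add(0, 8) = 8)
Pow(Add(97866, Mul(d, Add(324, Add(Mul(3, 4), 11)))), -1) = Pow(Add(97866, Mul(8, Add(324, Add(Mul(3, 4), 11)))), -1) = Pow(Add(97866, Mul(8, Add(324, Add(12, 11)))), -1) = Pow(Add(97866, Mul(8, Add(324, 23))), -1) = Pow(Add(97866, Mul(8, 347)), -1) = Pow(Add(97866, 2776), -1) = Pow(100642, -1) = Rational(1, 100642)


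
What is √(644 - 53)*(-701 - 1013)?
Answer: -1714*√591 ≈ -41668.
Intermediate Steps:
√(644 - 53)*(-701 - 1013) = √591*(-1714) = -1714*√591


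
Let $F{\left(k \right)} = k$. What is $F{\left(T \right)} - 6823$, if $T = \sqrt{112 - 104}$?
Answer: $-6823 + 2 \sqrt{2} \approx -6820.2$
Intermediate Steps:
$T = 2 \sqrt{2}$ ($T = \sqrt{8} = 2 \sqrt{2} \approx 2.8284$)
$F{\left(T \right)} - 6823 = 2 \sqrt{2} - 6823 = -6823 + 2 \sqrt{2}$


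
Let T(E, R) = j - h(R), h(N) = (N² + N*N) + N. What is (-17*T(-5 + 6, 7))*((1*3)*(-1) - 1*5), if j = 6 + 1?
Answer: -13328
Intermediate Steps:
h(N) = N + 2*N² (h(N) = (N² + N²) + N = 2*N² + N = N + 2*N²)
j = 7
T(E, R) = 7 - R*(1 + 2*R)
(-17*T(-5 + 6, 7))*((1*3)*(-1) - 1*5) = (-17*(7 - 1*7*(1 + 2*7)))*((1*3)*(-1) - 1*5) = (-17*(7 - 1*7*(1 + 14)))*(3*(-1) - 5) = (-17*(7 - 1*7*15))*(-3 - 5) = -17*(7 - 105)*(-8) = -17*(-98)*(-8) = 1666*(-8) = -13328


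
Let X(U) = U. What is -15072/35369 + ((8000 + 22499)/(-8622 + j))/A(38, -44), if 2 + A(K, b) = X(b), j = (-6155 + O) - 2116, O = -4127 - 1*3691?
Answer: -16053713701/40204154514 ≈ -0.39930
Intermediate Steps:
O = -7818 (O = -4127 - 3691 = -7818)
j = -16089 (j = (-6155 - 7818) - 2116 = -13973 - 2116 = -16089)
A(K, b) = -2 + b
-15072/35369 + ((8000 + 22499)/(-8622 + j))/A(38, -44) = -15072/35369 + ((8000 + 22499)/(-8622 - 16089))/(-2 - 44) = -15072*1/35369 + (30499/(-24711))/(-46) = -15072/35369 + (30499*(-1/24711))*(-1/46) = -15072/35369 - 30499/24711*(-1/46) = -15072/35369 + 30499/1136706 = -16053713701/40204154514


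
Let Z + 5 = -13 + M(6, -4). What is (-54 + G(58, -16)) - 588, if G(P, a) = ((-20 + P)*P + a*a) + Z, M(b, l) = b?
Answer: 1806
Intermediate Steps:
Z = -12 (Z = -5 + (-13 + 6) = -5 - 7 = -12)
G(P, a) = -12 + a**2 + P*(-20 + P) (G(P, a) = ((-20 + P)*P + a*a) - 12 = (P*(-20 + P) + a**2) - 12 = (a**2 + P*(-20 + P)) - 12 = -12 + a**2 + P*(-20 + P))
(-54 + G(58, -16)) - 588 = (-54 + (-12 + 58**2 + (-16)**2 - 20*58)) - 588 = (-54 + (-12 + 3364 + 256 - 1160)) - 588 = (-54 + 2448) - 588 = 2394 - 588 = 1806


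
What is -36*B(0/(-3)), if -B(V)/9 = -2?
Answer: -648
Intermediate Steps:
B(V) = 18 (B(V) = -9*(-2) = 18)
-36*B(0/(-3)) = -36*18 = -648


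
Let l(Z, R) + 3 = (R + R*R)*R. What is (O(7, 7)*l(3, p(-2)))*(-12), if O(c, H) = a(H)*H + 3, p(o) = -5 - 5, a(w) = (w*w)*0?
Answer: 32508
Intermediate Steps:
a(w) = 0 (a(w) = w**2*0 = 0)
p(o) = -10
l(Z, R) = -3 + R*(R + R**2) (l(Z, R) = -3 + (R + R*R)*R = -3 + (R + R**2)*R = -3 + R*(R + R**2))
O(c, H) = 3 (O(c, H) = 0*H + 3 = 0 + 3 = 3)
(O(7, 7)*l(3, p(-2)))*(-12) = (3*(-3 + (-10)**2 + (-10)**3))*(-12) = (3*(-3 + 100 - 1000))*(-12) = (3*(-903))*(-12) = -2709*(-12) = 32508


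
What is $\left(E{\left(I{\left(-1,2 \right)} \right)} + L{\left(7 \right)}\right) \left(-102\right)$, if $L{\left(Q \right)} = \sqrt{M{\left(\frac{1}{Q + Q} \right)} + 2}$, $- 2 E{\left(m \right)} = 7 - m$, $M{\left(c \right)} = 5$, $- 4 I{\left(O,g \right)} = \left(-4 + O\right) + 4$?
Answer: $\frac{1377}{4} - 102 \sqrt{7} \approx 74.383$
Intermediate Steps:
$I{\left(O,g \right)} = - \frac{O}{4}$ ($I{\left(O,g \right)} = - \frac{\left(-4 + O\right) + 4}{4} = - \frac{O}{4}$)
$E{\left(m \right)} = - \frac{7}{2} + \frac{m}{2}$ ($E{\left(m \right)} = - \frac{7 - m}{2} = - \frac{7}{2} + \frac{m}{2}$)
$L{\left(Q \right)} = \sqrt{7}$ ($L{\left(Q \right)} = \sqrt{5 + 2} = \sqrt{7}$)
$\left(E{\left(I{\left(-1,2 \right)} \right)} + L{\left(7 \right)}\right) \left(-102\right) = \left(\left(- \frac{7}{2} + \frac{\left(- \frac{1}{4}\right) \left(-1\right)}{2}\right) + \sqrt{7}\right) \left(-102\right) = \left(\left(- \frac{7}{2} + \frac{1}{2} \cdot \frac{1}{4}\right) + \sqrt{7}\right) \left(-102\right) = \left(\left(- \frac{7}{2} + \frac{1}{8}\right) + \sqrt{7}\right) \left(-102\right) = \left(- \frac{27}{8} + \sqrt{7}\right) \left(-102\right) = \frac{1377}{4} - 102 \sqrt{7}$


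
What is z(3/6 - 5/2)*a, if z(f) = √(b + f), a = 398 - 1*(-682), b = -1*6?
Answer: 2160*I*√2 ≈ 3054.7*I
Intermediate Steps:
b = -6
a = 1080 (a = 398 + 682 = 1080)
z(f) = √(-6 + f)
z(3/6 - 5/2)*a = √(-6 + (3/6 - 5/2))*1080 = √(-6 + (3*(⅙) - 5*½))*1080 = √(-6 + (½ - 5/2))*1080 = √(-6 - 2)*1080 = √(-8)*1080 = (2*I*√2)*1080 = 2160*I*√2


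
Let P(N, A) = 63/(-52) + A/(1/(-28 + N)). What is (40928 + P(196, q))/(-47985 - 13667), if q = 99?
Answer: -2993057/3205904 ≈ -0.93361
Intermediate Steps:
P(N, A) = -63/52 + A*(-28 + N) (P(N, A) = 63*(-1/52) + A*(-28 + N) = -63/52 + A*(-28 + N))
(40928 + P(196, q))/(-47985 - 13667) = (40928 + (-63/52 - 28*99 + 99*196))/(-47985 - 13667) = (40928 + (-63/52 - 2772 + 19404))/(-61652) = (40928 + 864801/52)*(-1/61652) = (2993057/52)*(-1/61652) = -2993057/3205904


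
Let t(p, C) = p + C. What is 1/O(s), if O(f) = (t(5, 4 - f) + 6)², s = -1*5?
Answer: 1/400 ≈ 0.0025000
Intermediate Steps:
t(p, C) = C + p
s = -5
O(f) = (15 - f)² (O(f) = (((4 - f) + 5) + 6)² = ((9 - f) + 6)² = (15 - f)²)
1/O(s) = 1/((-15 - 5)²) = 1/((-20)²) = 1/400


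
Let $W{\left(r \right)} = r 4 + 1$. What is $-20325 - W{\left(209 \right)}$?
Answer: $-21162$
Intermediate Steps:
$W{\left(r \right)} = 1 + 4 r$ ($W{\left(r \right)} = 4 r + 1 = 1 + 4 r$)
$-20325 - W{\left(209 \right)} = -20325 - \left(1 + 4 \cdot 209\right) = -20325 - \left(1 + 836\right) = -20325 - 837 = -21162$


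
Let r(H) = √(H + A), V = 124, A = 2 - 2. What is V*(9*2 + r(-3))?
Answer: 2232 + 124*I*√3 ≈ 2232.0 + 214.77*I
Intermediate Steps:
A = 0
r(H) = √H (r(H) = √(H + 0) = √H)
V*(9*2 + r(-3)) = 124*(9*2 + √(-3)) = 124*(18 + I*√3) = 2232 + 124*I*√3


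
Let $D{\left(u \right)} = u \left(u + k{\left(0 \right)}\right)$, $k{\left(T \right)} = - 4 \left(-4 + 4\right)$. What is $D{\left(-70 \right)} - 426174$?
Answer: $-421274$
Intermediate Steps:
$k{\left(T \right)} = 0$ ($k{\left(T \right)} = \left(-4\right) 0 = 0$)
$D{\left(u \right)} = u^{2}$ ($D{\left(u \right)} = u \left(u + 0\right) = u u = u^{2}$)
$D{\left(-70 \right)} - 426174 = \left(-70\right)^{2} - 426174 = 4900 - 426174 = -421274$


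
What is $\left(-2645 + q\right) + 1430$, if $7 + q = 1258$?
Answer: $36$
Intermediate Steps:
$q = 1251$ ($q = -7 + 1258 = 1251$)
$\left(-2645 + q\right) + 1430 = \left(-2645 + 1251\right) + 1430 = -1394 + 1430 = 36$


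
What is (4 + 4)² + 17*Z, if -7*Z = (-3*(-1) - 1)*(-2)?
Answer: 516/7 ≈ 73.714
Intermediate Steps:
Z = 4/7 (Z = -(-3*(-1) - 1)*(-2)/7 = -(3 - 1)*(-2)/7 = -2*(-2)/7 = -⅐*(-4) = 4/7 ≈ 0.57143)
(4 + 4)² + 17*Z = (4 + 4)² + 17*(4/7) = 8² + 68/7 = 64 + 68/7 = 516/7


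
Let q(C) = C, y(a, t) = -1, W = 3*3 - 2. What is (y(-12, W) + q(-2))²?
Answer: 9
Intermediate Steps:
W = 7 (W = 9 - 2 = 7)
(y(-12, W) + q(-2))² = (-1 - 2)² = (-3)² = 9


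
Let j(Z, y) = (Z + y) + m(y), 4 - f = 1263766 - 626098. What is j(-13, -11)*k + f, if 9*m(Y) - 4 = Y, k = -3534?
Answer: -1650298/3 ≈ -5.5010e+5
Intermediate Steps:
m(Y) = 4/9 + Y/9
f = -637664 (f = 4 - (1263766 - 626098) = 4 - 1*637668 = 4 - 637668 = -637664)
j(Z, y) = 4/9 + Z + 10*y/9 (j(Z, y) = (Z + y) + (4/9 + y/9) = 4/9 + Z + 10*y/9)
j(-13, -11)*k + f = (4/9 - 13 + (10/9)*(-11))*(-3534) - 637664 = (4/9 - 13 - 110/9)*(-3534) - 637664 = -223/9*(-3534) - 637664 = 262694/3 - 637664 = -1650298/3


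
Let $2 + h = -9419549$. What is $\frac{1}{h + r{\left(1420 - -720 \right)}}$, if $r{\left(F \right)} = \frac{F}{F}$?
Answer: $- \frac{1}{9419550} \approx -1.0616 \cdot 10^{-7}$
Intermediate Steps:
$h = -9419551$ ($h = -2 - 9419549 = -9419551$)
$r{\left(F \right)} = 1$
$\frac{1}{h + r{\left(1420 - -720 \right)}} = \frac{1}{-9419551 + 1} = \frac{1}{-9419550} = - \frac{1}{9419550}$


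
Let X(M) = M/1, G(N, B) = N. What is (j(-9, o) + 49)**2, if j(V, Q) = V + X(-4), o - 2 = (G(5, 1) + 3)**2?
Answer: 1296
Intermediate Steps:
X(M) = M (X(M) = M*1 = M)
o = 66 (o = 2 + (5 + 3)**2 = 2 + 8**2 = 2 + 64 = 66)
j(V, Q) = -4 + V (j(V, Q) = V - 4 = -4 + V)
(j(-9, o) + 49)**2 = ((-4 - 9) + 49)**2 = (-13 + 49)**2 = 36**2 = 1296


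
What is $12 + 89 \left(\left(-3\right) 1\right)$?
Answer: $-255$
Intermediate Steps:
$12 + 89 \left(\left(-3\right) 1\right) = 12 + 89 \left(-3\right) = 12 - 267 = -255$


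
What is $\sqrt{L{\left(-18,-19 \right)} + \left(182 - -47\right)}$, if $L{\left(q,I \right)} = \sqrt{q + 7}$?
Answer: $\sqrt{229 + i \sqrt{11}} \approx 15.133 + 0.1096 i$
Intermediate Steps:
$L{\left(q,I \right)} = \sqrt{7 + q}$
$\sqrt{L{\left(-18,-19 \right)} + \left(182 - -47\right)} = \sqrt{\sqrt{7 - 18} + \left(182 - -47\right)} = \sqrt{\sqrt{-11} + \left(182 + 47\right)} = \sqrt{i \sqrt{11} + 229} = \sqrt{229 + i \sqrt{11}}$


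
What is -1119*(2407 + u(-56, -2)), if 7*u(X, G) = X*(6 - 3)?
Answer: -2666577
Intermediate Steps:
u(X, G) = 3*X/7 (u(X, G) = (X*(6 - 3))/7 = (X*3)/7 = (3*X)/7 = 3*X/7)
-1119*(2407 + u(-56, -2)) = -1119*(2407 + (3/7)*(-56)) = -1119*(2407 - 24) = -1119*2383 = -2666577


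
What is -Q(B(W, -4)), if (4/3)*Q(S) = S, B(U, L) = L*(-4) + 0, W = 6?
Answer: -12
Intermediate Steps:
B(U, L) = -4*L (B(U, L) = -4*L + 0 = -4*L)
Q(S) = 3*S/4
-Q(B(W, -4)) = -3*(-4*(-4))/4 = -3*16/4 = -1*12 = -12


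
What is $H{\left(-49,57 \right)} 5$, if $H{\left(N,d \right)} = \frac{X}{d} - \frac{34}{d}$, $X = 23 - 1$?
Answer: $- \frac{20}{19} \approx -1.0526$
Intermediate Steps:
$X = 22$
$H{\left(N,d \right)} = - \frac{12}{d}$ ($H{\left(N,d \right)} = \frac{22}{d} - \frac{34}{d} = - \frac{12}{d}$)
$H{\left(-49,57 \right)} 5 = - \frac{12}{57} \cdot 5 = \left(-12\right) \frac{1}{57} \cdot 5 = \left(- \frac{4}{19}\right) 5 = - \frac{20}{19}$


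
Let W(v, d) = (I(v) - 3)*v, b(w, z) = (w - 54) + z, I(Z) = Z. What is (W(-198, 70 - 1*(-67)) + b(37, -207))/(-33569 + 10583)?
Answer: -19787/11493 ≈ -1.7217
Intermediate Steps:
b(w, z) = -54 + w + z (b(w, z) = (-54 + w) + z = -54 + w + z)
W(v, d) = v*(-3 + v) (W(v, d) = (v - 3)*v = (-3 + v)*v = v*(-3 + v))
(W(-198, 70 - 1*(-67)) + b(37, -207))/(-33569 + 10583) = (-198*(-3 - 198) + (-54 + 37 - 207))/(-33569 + 10583) = (-198*(-201) - 224)/(-22986) = (39798 - 224)*(-1/22986) = 39574*(-1/22986) = -19787/11493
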